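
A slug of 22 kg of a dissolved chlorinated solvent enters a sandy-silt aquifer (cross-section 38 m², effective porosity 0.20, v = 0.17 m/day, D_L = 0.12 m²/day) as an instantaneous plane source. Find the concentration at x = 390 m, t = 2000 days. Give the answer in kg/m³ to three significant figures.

For an instantaneous plane source, C(x,t) = M/(n_e·A·√(4πDt)) · exp(−(x−vt)²/(4Dt)), with n_e·A the pore (flow) area.
Plume center vt = 0.17 × 2000 = 340 m, so the well at 390 m is 50 m downgradient of the peak.
√(4πDt) = 54.92 m, giving peak height M/(n_e·A·√(4πDt)) = 22/(0.20 × 38 × 54.92) = 0.05271 kg/m³.
(x−vt)²/(4Dt) = (50)²/(4 × 0.12 × 2000) = 2.604; exp(−2.604) = 0.07398.
C = 0.05271 × 0.07398 = 0.00390 kg/m³.

0.00390 kg/m³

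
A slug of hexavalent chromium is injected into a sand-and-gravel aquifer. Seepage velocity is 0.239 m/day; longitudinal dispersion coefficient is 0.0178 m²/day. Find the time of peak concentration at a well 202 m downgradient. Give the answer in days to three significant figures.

For the 1D instantaneous-source solution, setting ∂C/∂t = 0 at fixed x gives v²t² + 2Dt − x² = 0, so t = (√(D² + v²x²) − D)/v².
√(D² + v²x²) = √(0.0178² + 0.239² × 202²) = 48.28; v² = 0.057121.
t = (48.28 − 0.0178)/0.057121 = 845 days (vs. the pure-advection estimate x/v = 845 d).

845 days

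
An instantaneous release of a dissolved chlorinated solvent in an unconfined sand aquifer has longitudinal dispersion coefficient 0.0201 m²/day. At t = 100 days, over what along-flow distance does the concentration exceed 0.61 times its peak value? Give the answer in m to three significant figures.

3.99 m

The plume is Gaussian with σ = √(2Dt) = √(2 × 0.0201 × 100) = 2.005 m.
C/C_peak = exp(−Δx²/(2σ²)) = 0.61 ⇒ Δx = σ·√(−2 ln 0.61) = 2.005 × 0.9943 = 1.994 m.
Width = 2Δx = 3.99 m.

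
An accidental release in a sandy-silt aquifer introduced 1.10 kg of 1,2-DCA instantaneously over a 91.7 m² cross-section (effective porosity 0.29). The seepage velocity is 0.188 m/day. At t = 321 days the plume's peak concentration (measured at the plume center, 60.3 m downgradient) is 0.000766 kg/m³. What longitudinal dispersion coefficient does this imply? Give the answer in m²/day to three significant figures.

At the plume center C_max = M/(n_e·A·√(4πDt)), so D = M²/(4πt·(n_e·A·C_max)²).
n_e·A·C_max = 0.29 × 91.7 × 0.000766 = 0.02037 kg/m.
D = 1.10²/(4π × 321 × 0.02037²) = 0.723 m²/day.

0.723 m²/day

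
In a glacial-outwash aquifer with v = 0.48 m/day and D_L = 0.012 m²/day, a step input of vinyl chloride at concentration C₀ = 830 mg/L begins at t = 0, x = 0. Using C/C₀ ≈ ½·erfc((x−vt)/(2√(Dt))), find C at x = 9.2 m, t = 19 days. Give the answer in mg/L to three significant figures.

376 mg/L

For a continuous step input, C/C₀ ≈ ½·erfc((x−vt)/(2√(Dt))).
vt = 0.48 × 19 = 9.12 m and 2√(Dt) = 2√(0.012 × 19) = 0.9550 m.
Argument (x−vt)/(2√(Dt)) = (9.2 − 9.12)/0.9550 = 0.08377; ½·erfc(0.08377) = 0.4528.
C = 830 × 0.4528 = 376 mg/L.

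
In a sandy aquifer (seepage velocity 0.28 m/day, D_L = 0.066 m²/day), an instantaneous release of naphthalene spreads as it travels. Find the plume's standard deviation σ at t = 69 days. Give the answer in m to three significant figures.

3.02 m

Dispersive spreading gives a Gaussian with σ² = 2Dt; advection only shifts the center.
σ = √(2 × 0.066 × 69) = 3.02 m.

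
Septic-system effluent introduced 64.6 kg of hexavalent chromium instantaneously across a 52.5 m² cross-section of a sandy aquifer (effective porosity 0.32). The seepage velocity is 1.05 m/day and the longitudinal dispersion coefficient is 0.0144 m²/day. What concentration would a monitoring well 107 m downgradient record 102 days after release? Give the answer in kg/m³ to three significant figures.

For an instantaneous plane source, C(x,t) = M/(n_e·A·√(4πDt)) · exp(−(x−vt)²/(4Dt)), with n_e·A the pore (flow) area.
Plume center vt = 1.05 × 102 = 107.1 m, so the well at 107 m is 0.1 m upgradient of the peak.
√(4πDt) = 4.296 m, giving peak height M/(n_e·A·√(4πDt)) = 64.6/(0.32 × 52.5 × 4.296) = 0.8951 kg/m³.
(x−vt)²/(4Dt) = (-0.1)²/(4 × 0.0144 × 102) = 0.001702; exp(−0.001702) = 0.9983.
C = 0.8951 × 0.9983 = 0.894 kg/m³.

0.894 kg/m³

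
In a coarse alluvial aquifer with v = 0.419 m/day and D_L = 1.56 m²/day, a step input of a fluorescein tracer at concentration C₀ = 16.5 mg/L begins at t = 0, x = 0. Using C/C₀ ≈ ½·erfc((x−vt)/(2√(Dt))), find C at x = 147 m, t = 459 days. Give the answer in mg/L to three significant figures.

14.6 mg/L

For a continuous step input, C/C₀ ≈ ½·erfc((x−vt)/(2√(Dt))).
vt = 0.419 × 459 = 192.321 m and 2√(Dt) = 2√(1.56 × 459) = 53.52 m.
Argument (x−vt)/(2√(Dt)) = (147 − 192.321)/53.52 = -0.8468; ½·erfc(-0.8468) = 0.8845.
C = 16.5 × 0.8845 = 14.6 mg/L.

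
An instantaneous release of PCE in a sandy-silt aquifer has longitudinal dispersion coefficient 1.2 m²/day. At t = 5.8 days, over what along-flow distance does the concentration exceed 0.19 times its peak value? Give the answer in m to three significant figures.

The plume is Gaussian with σ = √(2Dt) = √(2 × 1.2 × 5.8) = 3.731 m.
C/C_peak = exp(−Δx²/(2σ²)) = 0.19 ⇒ Δx = σ·√(−2 ln 0.19) = 3.731 × 1.822 = 6.798 m.
Width = 2Δx = 13.6 m.

13.6 m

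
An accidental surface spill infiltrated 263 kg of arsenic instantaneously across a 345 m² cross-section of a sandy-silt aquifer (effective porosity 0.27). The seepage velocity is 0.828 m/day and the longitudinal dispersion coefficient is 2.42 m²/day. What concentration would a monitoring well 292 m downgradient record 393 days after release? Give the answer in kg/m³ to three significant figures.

0.0193 kg/m³

For an instantaneous plane source, C(x,t) = M/(n_e·A·√(4πDt)) · exp(−(x−vt)²/(4Dt)), with n_e·A the pore (flow) area.
Plume center vt = 0.828 × 393 = 325.404 m, so the well at 292 m is 33.404 m upgradient of the peak.
√(4πDt) = 109.3 m, giving peak height M/(n_e·A·√(4πDt)) = 263/(0.27 × 345 × 109.3) = 0.02583 kg/m³.
(x−vt)²/(4Dt) = (-33.404)²/(4 × 2.42 × 393) = 0.2933; exp(−0.2933) = 0.7458.
C = 0.02583 × 0.7458 = 0.0193 kg/m³.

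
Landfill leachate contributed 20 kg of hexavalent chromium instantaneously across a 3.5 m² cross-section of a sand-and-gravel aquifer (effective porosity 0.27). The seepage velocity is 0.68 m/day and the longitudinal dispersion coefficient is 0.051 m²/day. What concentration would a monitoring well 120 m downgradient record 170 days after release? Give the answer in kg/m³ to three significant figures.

For an instantaneous plane source, C(x,t) = M/(n_e·A·√(4πDt)) · exp(−(x−vt)²/(4Dt)), with n_e·A the pore (flow) area.
Plume center vt = 0.68 × 170 = 115.6 m, so the well at 120 m is 4.4 m downgradient of the peak.
√(4πDt) = 10.44 m, giving peak height M/(n_e·A·√(4πDt)) = 20/(0.27 × 3.5 × 10.44) = 2.027 kg/m³.
(x−vt)²/(4Dt) = (4.4)²/(4 × 0.051 × 170) = 0.5582; exp(−0.5582) = 0.5722.
C = 2.027 × 0.5722 = 1.16 kg/m³.

1.16 kg/m³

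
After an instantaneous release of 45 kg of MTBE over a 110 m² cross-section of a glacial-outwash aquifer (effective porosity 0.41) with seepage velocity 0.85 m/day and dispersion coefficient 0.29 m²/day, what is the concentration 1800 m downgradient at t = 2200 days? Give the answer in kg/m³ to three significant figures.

For an instantaneous plane source, C(x,t) = M/(n_e·A·√(4πDt)) · exp(−(x−vt)²/(4Dt)), with n_e·A the pore (flow) area.
Plume center vt = 0.85 × 2200 = 1870 m, so the well at 1800 m is 70 m upgradient of the peak.
√(4πDt) = 89.54 m, giving peak height M/(n_e·A·√(4πDt)) = 45/(0.41 × 110 × 89.54) = 0.01114 kg/m³.
(x−vt)²/(4Dt) = (-70)²/(4 × 0.29 × 2200) = 1.920; exp(−1.920) = 0.1466.
C = 0.01114 × 0.1466 = 0.00163 kg/m³.

0.00163 kg/m³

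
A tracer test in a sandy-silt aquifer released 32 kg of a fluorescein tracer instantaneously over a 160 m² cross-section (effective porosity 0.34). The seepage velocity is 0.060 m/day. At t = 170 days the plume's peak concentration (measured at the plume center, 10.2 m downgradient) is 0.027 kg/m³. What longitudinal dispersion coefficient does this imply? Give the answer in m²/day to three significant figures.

0.222 m²/day

At the plume center C_max = M/(n_e·A·√(4πDt)), so D = M²/(4πt·(n_e·A·C_max)²).
n_e·A·C_max = 0.34 × 160 × 0.027 = 1.469 kg/m.
D = 32²/(4π × 170 × 1.469²) = 0.222 m²/day.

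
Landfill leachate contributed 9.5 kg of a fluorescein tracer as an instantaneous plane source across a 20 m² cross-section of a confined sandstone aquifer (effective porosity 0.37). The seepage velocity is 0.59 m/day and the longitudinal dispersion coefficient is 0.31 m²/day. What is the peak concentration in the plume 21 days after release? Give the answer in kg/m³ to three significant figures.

0.142 kg/m³

The peak of an instantaneous 1D plume sits at x = vt; there the Gaussian factor is 1 and C_max = M/(n_e·A·√(4πDt)), where n_e·A is the pore area the mass is dissolved in.
√(4πDt) = √(4π × 0.31 × 21) = 9.045 m, so C_max = 9.5/(0.37 × 20 × 9.045) = 0.142 kg/m³.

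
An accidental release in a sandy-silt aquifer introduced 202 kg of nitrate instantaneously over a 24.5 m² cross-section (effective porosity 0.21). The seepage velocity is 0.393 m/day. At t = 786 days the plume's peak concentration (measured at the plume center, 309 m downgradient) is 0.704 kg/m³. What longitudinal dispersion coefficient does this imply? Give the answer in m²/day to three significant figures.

At the plume center C_max = M/(n_e·A·√(4πDt)), so D = M²/(4πt·(n_e·A·C_max)²).
n_e·A·C_max = 0.21 × 24.5 × 0.704 = 3.622 kg/m.
D = 202²/(4π × 786 × 3.622²) = 0.315 m²/day.

0.315 m²/day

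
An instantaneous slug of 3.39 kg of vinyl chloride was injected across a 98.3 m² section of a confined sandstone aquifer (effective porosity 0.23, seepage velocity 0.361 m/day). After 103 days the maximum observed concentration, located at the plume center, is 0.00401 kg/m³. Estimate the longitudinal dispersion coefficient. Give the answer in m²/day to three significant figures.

At the plume center C_max = M/(n_e·A·√(4πDt)), so D = M²/(4πt·(n_e·A·C_max)²).
n_e·A·C_max = 0.23 × 98.3 × 0.00401 = 0.09066 kg/m.
D = 3.39²/(4π × 103 × 0.09066²) = 1.08 m²/day.

1.08 m²/day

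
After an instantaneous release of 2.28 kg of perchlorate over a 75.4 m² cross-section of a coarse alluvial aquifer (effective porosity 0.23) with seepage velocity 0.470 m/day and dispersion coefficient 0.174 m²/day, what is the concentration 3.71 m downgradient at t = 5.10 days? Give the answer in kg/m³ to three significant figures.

For an instantaneous plane source, C(x,t) = M/(n_e·A·√(4πDt)) · exp(−(x−vt)²/(4Dt)), with n_e·A the pore (flow) area.
Plume center vt = 0.470 × 5.10 = 2.397 m, so the well at 3.71 m is 1.313 m downgradient of the peak.
√(4πDt) = 3.339 m, giving peak height M/(n_e·A·√(4πDt)) = 2.28/(0.23 × 75.4 × 3.339) = 0.03937 kg/m³.
(x−vt)²/(4Dt) = (1.313)²/(4 × 0.174 × 5.10) = 0.4857; exp(−0.4857) = 0.6153.
C = 0.03937 × 0.6153 = 0.0242 kg/m³.

0.0242 kg/m³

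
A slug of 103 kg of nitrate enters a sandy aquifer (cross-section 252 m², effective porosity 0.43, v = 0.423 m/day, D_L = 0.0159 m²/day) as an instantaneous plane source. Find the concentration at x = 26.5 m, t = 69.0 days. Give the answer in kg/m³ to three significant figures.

0.0494 kg/m³

For an instantaneous plane source, C(x,t) = M/(n_e·A·√(4πDt)) · exp(−(x−vt)²/(4Dt)), with n_e·A the pore (flow) area.
Plume center vt = 0.423 × 69.0 = 29.187 m, so the well at 26.5 m is 2.687 m upgradient of the peak.
√(4πDt) = 3.713 m, giving peak height M/(n_e·A·√(4πDt)) = 103/(0.43 × 252 × 3.713) = 0.2560 kg/m³.
(x−vt)²/(4Dt) = (-2.687)²/(4 × 0.0159 × 69.0) = 1.645; exp(−1.645) = 0.1930.
C = 0.2560 × 0.1930 = 0.0494 kg/m³.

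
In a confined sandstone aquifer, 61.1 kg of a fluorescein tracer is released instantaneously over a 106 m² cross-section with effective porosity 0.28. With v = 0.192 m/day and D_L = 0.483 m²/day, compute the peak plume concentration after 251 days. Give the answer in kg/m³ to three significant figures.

The peak of an instantaneous 1D plume sits at x = vt; there the Gaussian factor is 1 and C_max = M/(n_e·A·√(4πDt)), where n_e·A is the pore area the mass is dissolved in.
√(4πDt) = √(4π × 0.483 × 251) = 39.03 m, so C_max = 61.1/(0.28 × 106 × 39.03) = 0.0527 kg/m³.

0.0527 kg/m³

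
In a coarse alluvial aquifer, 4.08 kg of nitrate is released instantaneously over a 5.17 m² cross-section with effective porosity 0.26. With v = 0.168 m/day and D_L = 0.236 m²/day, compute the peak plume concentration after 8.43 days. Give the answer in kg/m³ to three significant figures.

0.607 kg/m³

The peak of an instantaneous 1D plume sits at x = vt; there the Gaussian factor is 1 and C_max = M/(n_e·A·√(4πDt)), where n_e·A is the pore area the mass is dissolved in.
√(4πDt) = √(4π × 0.236 × 8.43) = 5.000 m, so C_max = 4.08/(0.26 × 5.17 × 5.000) = 0.607 kg/m³.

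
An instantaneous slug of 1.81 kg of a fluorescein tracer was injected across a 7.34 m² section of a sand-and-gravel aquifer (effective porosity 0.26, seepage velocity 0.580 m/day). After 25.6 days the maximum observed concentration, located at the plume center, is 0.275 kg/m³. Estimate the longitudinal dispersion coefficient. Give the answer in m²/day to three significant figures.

0.0370 m²/day

At the plume center C_max = M/(n_e·A·√(4πDt)), so D = M²/(4πt·(n_e·A·C_max)²).
n_e·A·C_max = 0.26 × 7.34 × 0.275 = 0.5248 kg/m.
D = 1.81²/(4π × 25.6 × 0.5248²) = 0.0370 m²/day.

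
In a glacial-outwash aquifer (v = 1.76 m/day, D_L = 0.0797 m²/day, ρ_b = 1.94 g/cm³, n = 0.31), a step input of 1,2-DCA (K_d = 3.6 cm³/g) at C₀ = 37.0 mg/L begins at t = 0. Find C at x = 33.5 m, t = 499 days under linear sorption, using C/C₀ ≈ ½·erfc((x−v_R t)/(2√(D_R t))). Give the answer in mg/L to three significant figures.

36.3 mg/L

Retardation factor R = 1 + ρ_b·K_d/n = 1 + 1.94 × 3.6/0.31 = 23.53.
Sorption retards both mechanisms: v_R = v/R = 0.07480 m/day, D_R = D/R = 0.003387 m²/day.
v_R·t = 0.07480 × 499 = 37.3252 m; 2√(D_R t) = 2.600 m; argument = (33.5 − 37.3252)/2.600 = -1.471.
C = C₀ × ½·erfc(-1.471) = 37.0 × 0.9813 = 36.3 mg/L.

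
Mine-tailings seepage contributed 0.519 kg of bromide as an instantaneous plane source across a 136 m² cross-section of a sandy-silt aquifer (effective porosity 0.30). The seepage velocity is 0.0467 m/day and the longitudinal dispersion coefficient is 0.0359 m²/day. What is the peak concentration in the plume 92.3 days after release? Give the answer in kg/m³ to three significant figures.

The peak of an instantaneous 1D plume sits at x = vt; there the Gaussian factor is 1 and C_max = M/(n_e·A·√(4πDt)), where n_e·A is the pore area the mass is dissolved in.
√(4πDt) = √(4π × 0.0359 × 92.3) = 6.453 m, so C_max = 0.519/(0.30 × 136 × 6.453) = 0.00197 kg/m³.

0.00197 kg/m³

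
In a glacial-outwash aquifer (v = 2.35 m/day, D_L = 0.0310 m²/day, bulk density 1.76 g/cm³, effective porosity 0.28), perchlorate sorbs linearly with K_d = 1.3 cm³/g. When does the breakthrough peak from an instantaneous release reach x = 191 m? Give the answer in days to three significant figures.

745 days

Retardation factor R = 1 + ρ_b·K_d/n = 1 + 1.76 × 1.3/0.28 = 9.171.
Sorption retards both mechanisms: v_R = v/R = 0.2562 m/day, D_R = D/R = 0.003380 m²/day.
Peak time from v_R²t² + 2D_R t − x² = 0: t = (√(D_R² + v_R²x²) − D_R)/v_R².
√(D_R² + v_R²x²) = √(0.003380² + 0.2562² × 191²) = 48.93; v_R² = 0.06564.
t = (48.93 − 0.003380)/0.06564 = 745 days.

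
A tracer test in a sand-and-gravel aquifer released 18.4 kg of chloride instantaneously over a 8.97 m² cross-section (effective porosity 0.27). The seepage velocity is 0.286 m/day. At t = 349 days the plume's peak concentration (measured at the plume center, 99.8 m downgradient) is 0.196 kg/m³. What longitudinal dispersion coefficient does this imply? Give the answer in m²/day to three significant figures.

At the plume center C_max = M/(n_e·A·√(4πDt)), so D = M²/(4πt·(n_e·A·C_max)²).
n_e·A·C_max = 0.27 × 8.97 × 0.196 = 0.4747 kg/m.
D = 18.4²/(4π × 349 × 0.4747²) = 0.343 m²/day.

0.343 m²/day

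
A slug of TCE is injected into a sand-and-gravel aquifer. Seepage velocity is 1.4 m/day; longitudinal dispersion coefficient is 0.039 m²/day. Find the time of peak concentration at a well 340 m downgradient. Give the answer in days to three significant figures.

For the 1D instantaneous-source solution, setting ∂C/∂t = 0 at fixed x gives v²t² + 2Dt − x² = 0, so t = (√(D² + v²x²) − D)/v².
√(D² + v²x²) = √(0.039² + 1.4² × 340²) = 476.0; v² = 1.96.
t = (476.0 − 0.039)/1.96 = 243 days (vs. the pure-advection estimate x/v = 243 d).

243 days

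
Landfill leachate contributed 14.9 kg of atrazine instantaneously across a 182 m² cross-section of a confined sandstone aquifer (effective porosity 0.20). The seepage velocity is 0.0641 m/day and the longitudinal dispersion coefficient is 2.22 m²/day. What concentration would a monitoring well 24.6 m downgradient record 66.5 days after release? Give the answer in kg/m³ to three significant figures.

For an instantaneous plane source, C(x,t) = M/(n_e·A·√(4πDt)) · exp(−(x−vt)²/(4Dt)), with n_e·A the pore (flow) area.
Plume center vt = 0.0641 × 66.5 = 4.26265 m, so the well at 24.6 m is 20.33735 m downgradient of the peak.
√(4πDt) = 43.07 m, giving peak height M/(n_e·A·√(4πDt)) = 14.9/(0.20 × 182 × 43.07) = 0.009504 kg/m³.
(x−vt)²/(4Dt) = (20.33735)²/(4 × 2.22 × 66.5) = 0.7004; exp(−0.7004) = 0.4964.
C = 0.009504 × 0.4964 = 0.00472 kg/m³.

0.00472 kg/m³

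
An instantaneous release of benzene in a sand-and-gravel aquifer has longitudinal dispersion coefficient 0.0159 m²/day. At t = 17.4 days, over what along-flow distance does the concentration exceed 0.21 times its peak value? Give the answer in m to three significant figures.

2.63 m

The plume is Gaussian with σ = √(2Dt) = √(2 × 0.0159 × 17.4) = 0.7439 m.
C/C_peak = exp(−Δx²/(2σ²)) = 0.21 ⇒ Δx = σ·√(−2 ln 0.21) = 0.7439 × 1.767 = 1.314 m.
Width = 2Δx = 2.63 m.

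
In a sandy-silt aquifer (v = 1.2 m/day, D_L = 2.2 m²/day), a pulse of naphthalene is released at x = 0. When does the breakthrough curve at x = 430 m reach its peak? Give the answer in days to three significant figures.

For the 1D instantaneous-source solution, setting ∂C/∂t = 0 at fixed x gives v²t² + 2Dt − x² = 0, so t = (√(D² + v²x²) − D)/v².
√(D² + v²x²) = √(2.2² + 1.2² × 430²) = 516.0; v² = 1.44.
t = (516.0 − 2.2)/1.44 = 357 days (vs. the pure-advection estimate x/v = 358 d).

357 days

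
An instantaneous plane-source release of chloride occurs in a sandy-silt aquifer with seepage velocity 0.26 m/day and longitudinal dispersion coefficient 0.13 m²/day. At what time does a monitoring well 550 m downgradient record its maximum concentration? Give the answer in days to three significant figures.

2110 days

For the 1D instantaneous-source solution, setting ∂C/∂t = 0 at fixed x gives v²t² + 2Dt − x² = 0, so t = (√(D² + v²x²) − D)/v².
√(D² + v²x²) = √(0.13² + 0.26² × 550²) = 143.0; v² = 0.0676.
t = (143.0 − 0.13)/0.0676 = 2110 days (vs. the pure-advection estimate x/v = 2120 d).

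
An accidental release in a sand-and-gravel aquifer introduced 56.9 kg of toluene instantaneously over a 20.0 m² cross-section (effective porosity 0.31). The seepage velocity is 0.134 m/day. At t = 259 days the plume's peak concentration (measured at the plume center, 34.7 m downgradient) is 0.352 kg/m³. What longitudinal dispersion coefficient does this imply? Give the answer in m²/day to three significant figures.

0.209 m²/day

At the plume center C_max = M/(n_e·A·√(4πDt)), so D = M²/(4πt·(n_e·A·C_max)²).
n_e·A·C_max = 0.31 × 20.0 × 0.352 = 2.182 kg/m.
D = 56.9²/(4π × 259 × 2.182²) = 0.209 m²/day.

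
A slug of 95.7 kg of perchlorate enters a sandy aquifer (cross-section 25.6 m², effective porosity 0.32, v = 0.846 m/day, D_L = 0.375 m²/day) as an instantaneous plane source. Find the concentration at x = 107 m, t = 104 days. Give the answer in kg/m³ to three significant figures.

For an instantaneous plane source, C(x,t) = M/(n_e·A·√(4πDt)) · exp(−(x−vt)²/(4Dt)), with n_e·A the pore (flow) area.
Plume center vt = 0.846 × 104 = 87.984 m, so the well at 107 m is 19.016 m downgradient of the peak.
√(4πDt) = 22.14 m, giving peak height M/(n_e·A·√(4πDt)) = 95.7/(0.32 × 25.6 × 22.14) = 0.5276 kg/m³.
(x−vt)²/(4Dt) = (19.016)²/(4 × 0.375 × 104) = 2.318; exp(−2.318) = 0.09847.
C = 0.5276 × 0.09847 = 0.0520 kg/m³.

0.0520 kg/m³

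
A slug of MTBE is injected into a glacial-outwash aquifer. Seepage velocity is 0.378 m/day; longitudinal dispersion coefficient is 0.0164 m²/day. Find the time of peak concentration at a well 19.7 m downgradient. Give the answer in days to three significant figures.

52.0 days

For the 1D instantaneous-source solution, setting ∂C/∂t = 0 at fixed x gives v²t² + 2Dt − x² = 0, so t = (√(D² + v²x²) − D)/v².
√(D² + v²x²) = √(0.0164² + 0.378² × 19.7²) = 7.447; v² = 0.142884.
t = (7.447 − 0.0164)/0.142884 = 52.0 days (vs. the pure-advection estimate x/v = 52.1 d).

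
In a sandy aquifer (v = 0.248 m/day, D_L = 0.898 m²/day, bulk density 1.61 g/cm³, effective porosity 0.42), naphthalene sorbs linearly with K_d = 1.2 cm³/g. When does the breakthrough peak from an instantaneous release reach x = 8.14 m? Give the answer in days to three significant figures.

Retardation factor R = 1 + ρ_b·K_d/n = 1 + 1.61 × 1.2/0.42 = 5.600.
Sorption retards both mechanisms: v_R = v/R = 0.04429 m/day, D_R = D/R = 0.1604 m²/day.
Peak time from v_R²t² + 2D_R t − x² = 0: t = (√(D_R² + v_R²x²) − D_R)/v_R².
√(D_R² + v_R²x²) = √(0.1604² + 0.04429² × 8.14²) = 0.3946; v_R² = 0.001962.
t = (0.3946 − 0.1604)/0.001962 = 119 days.

119 days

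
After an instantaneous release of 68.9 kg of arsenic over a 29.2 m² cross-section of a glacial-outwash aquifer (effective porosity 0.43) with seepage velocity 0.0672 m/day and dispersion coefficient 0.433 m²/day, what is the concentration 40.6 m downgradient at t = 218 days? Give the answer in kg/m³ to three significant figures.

For an instantaneous plane source, C(x,t) = M/(n_e·A·√(4πDt)) · exp(−(x−vt)²/(4Dt)), with n_e·A the pore (flow) area.
Plume center vt = 0.0672 × 218 = 14.6496 m, so the well at 40.6 m is 25.9504 m downgradient of the peak.
√(4πDt) = 34.44 m, giving peak height M/(n_e·A·√(4πDt)) = 68.9/(0.43 × 29.2 × 34.44) = 0.1593 kg/m³.
(x−vt)²/(4Dt) = (25.9504)²/(4 × 0.433 × 218) = 1.784; exp(−1.784) = 0.1680.
C = 0.1593 × 0.1680 = 0.0268 kg/m³.

0.0268 kg/m³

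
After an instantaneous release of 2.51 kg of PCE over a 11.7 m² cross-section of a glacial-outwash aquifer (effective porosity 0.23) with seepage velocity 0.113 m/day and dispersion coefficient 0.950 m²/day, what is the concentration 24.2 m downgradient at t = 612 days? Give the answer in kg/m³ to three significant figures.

0.00458 kg/m³

For an instantaneous plane source, C(x,t) = M/(n_e·A·√(4πDt)) · exp(−(x−vt)²/(4Dt)), with n_e·A the pore (flow) area.
Plume center vt = 0.113 × 612 = 69.156 m, so the well at 24.2 m is 44.956 m upgradient of the peak.
√(4πDt) = 85.48 m, giving peak height M/(n_e·A·√(4πDt)) = 2.51/(0.23 × 11.7 × 85.48) = 0.01091 kg/m³.
(x−vt)²/(4Dt) = (-44.956)²/(4 × 0.950 × 612) = 0.8690; exp(−0.8690) = 0.4194.
C = 0.01091 × 0.4194 = 0.00458 kg/m³.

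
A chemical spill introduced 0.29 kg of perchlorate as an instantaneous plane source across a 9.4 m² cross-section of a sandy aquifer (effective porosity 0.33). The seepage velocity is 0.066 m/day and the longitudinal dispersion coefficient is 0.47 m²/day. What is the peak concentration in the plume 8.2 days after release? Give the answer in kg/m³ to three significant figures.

The peak of an instantaneous 1D plume sits at x = vt; there the Gaussian factor is 1 and C_max = M/(n_e·A·√(4πDt)), where n_e·A is the pore area the mass is dissolved in.
√(4πDt) = √(4π × 0.47 × 8.2) = 6.959 m, so C_max = 0.29/(0.33 × 9.4 × 6.959) = 0.0134 kg/m³.

0.0134 kg/m³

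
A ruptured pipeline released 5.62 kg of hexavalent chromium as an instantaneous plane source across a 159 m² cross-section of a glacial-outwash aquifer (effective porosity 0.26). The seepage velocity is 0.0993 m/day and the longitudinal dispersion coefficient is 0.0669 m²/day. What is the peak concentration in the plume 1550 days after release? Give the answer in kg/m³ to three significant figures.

0.00377 kg/m³

The peak of an instantaneous 1D plume sits at x = vt; there the Gaussian factor is 1 and C_max = M/(n_e·A·√(4πDt)), where n_e·A is the pore area the mass is dissolved in.
√(4πDt) = √(4π × 0.0669 × 1550) = 36.10 m, so C_max = 5.62/(0.26 × 159 × 36.10) = 0.00377 kg/m³.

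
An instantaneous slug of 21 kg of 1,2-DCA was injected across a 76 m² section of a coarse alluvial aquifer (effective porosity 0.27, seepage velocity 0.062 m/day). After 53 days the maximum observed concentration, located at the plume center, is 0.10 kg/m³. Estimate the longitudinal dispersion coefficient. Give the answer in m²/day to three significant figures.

0.157 m²/day

At the plume center C_max = M/(n_e·A·√(4πDt)), so D = M²/(4πt·(n_e·A·C_max)²).
n_e·A·C_max = 0.27 × 76 × 0.10 = 2.052 kg/m.
D = 21²/(4π × 53 × 2.052²) = 0.157 m²/day.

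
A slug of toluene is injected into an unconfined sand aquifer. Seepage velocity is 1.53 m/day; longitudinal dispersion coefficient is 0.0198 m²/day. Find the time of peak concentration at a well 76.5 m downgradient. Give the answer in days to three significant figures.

50.0 days

For the 1D instantaneous-source solution, setting ∂C/∂t = 0 at fixed x gives v²t² + 2Dt − x² = 0, so t = (√(D² + v²x²) − D)/v².
√(D² + v²x²) = √(0.0198² + 1.53² × 76.5²) = 117.0; v² = 2.3409.
t = (117.0 − 0.0198)/2.3409 = 50.0 days (vs. the pure-advection estimate x/v = 50.0 d).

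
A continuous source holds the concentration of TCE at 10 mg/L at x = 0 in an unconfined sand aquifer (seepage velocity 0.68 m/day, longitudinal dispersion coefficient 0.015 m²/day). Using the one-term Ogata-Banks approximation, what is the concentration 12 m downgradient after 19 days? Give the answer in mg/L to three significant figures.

8.88 mg/L

For a continuous step input, C/C₀ ≈ ½·erfc((x−vt)/(2√(Dt))).
vt = 0.68 × 19 = 12.92 m and 2√(Dt) = 2√(0.015 × 19) = 1.068 m.
Argument (x−vt)/(2√(Dt)) = (12 − 12.92)/1.068 = -0.8614; ½·erfc(-0.8614) = 0.8884.
C = 10 × 0.8884 = 8.88 mg/L.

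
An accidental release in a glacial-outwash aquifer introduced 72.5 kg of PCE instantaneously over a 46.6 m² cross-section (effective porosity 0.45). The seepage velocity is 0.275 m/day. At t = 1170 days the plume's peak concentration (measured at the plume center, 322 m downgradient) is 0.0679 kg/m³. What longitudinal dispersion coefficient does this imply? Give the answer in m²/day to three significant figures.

0.176 m²/day

At the plume center C_max = M/(n_e·A·√(4πDt)), so D = M²/(4πt·(n_e·A·C_max)²).
n_e·A·C_max = 0.45 × 46.6 × 0.0679 = 1.424 kg/m.
D = 72.5²/(4π × 1170 × 1.424²) = 0.176 m²/day.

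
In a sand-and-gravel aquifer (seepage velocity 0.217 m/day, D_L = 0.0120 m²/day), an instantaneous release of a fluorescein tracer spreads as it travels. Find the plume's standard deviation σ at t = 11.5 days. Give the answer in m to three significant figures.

0.525 m

Dispersive spreading gives a Gaussian with σ² = 2Dt; advection only shifts the center.
σ = √(2 × 0.0120 × 11.5) = 0.525 m.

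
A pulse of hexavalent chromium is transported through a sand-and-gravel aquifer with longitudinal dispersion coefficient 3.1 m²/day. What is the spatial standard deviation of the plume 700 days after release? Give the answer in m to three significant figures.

Dispersive spreading gives a Gaussian with σ² = 2Dt; advection only shifts the center.
σ = √(2 × 3.1 × 700) = 65.9 m.

65.9 m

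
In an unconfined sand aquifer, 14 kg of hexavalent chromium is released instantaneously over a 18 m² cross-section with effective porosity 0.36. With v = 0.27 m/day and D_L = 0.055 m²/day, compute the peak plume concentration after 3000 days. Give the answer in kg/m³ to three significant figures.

The peak of an instantaneous 1D plume sits at x = vt; there the Gaussian factor is 1 and C_max = M/(n_e·A·√(4πDt)), where n_e·A is the pore area the mass is dissolved in.
√(4πDt) = √(4π × 0.055 × 3000) = 45.54 m, so C_max = 14/(0.36 × 18 × 45.54) = 0.0474 kg/m³.

0.0474 kg/m³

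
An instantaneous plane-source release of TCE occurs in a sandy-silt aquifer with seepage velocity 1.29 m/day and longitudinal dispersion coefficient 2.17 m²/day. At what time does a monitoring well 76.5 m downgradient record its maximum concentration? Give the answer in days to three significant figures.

58.0 days

For the 1D instantaneous-source solution, setting ∂C/∂t = 0 at fixed x gives v²t² + 2Dt − x² = 0, so t = (√(D² + v²x²) − D)/v².
√(D² + v²x²) = √(2.17² + 1.29² × 76.5²) = 98.71; v² = 1.6641.
t = (98.71 − 2.17)/1.6641 = 58.0 days (vs. the pure-advection estimate x/v = 59.3 d).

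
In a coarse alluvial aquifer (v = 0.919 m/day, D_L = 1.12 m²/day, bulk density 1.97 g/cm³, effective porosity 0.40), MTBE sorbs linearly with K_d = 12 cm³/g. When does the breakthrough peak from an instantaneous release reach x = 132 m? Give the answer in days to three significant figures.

Retardation factor R = 1 + ρ_b·K_d/n = 1 + 1.97 × 12/0.40 = 60.10.
Sorption retards both mechanisms: v_R = v/R = 0.01529 m/day, D_R = D/R = 0.01864 m²/day.
Peak time from v_R²t² + 2D_R t − x² = 0: t = (√(D_R² + v_R²x²) − D_R)/v_R².
√(D_R² + v_R²x²) = √(0.01864² + 0.01529² × 132²) = 2.018; v_R² = 0.0002338.
t = (2.018 − 0.01864)/0.0002338 = 8550 days.

8550 days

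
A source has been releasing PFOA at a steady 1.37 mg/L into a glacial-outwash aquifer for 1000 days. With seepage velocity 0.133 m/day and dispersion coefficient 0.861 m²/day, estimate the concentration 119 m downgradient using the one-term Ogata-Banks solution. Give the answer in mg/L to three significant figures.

0.866 mg/L

For a continuous step input, C/C₀ ≈ ½·erfc((x−vt)/(2√(Dt))).
vt = 0.133 × 1000 = 133 m and 2√(Dt) = 2√(0.861 × 1000) = 58.69 m.
Argument (x−vt)/(2√(Dt)) = (119 − 133)/58.69 = -0.2385; ½·erfc(-0.2385) = 0.6321.
C = 1.37 × 0.6321 = 0.866 mg/L.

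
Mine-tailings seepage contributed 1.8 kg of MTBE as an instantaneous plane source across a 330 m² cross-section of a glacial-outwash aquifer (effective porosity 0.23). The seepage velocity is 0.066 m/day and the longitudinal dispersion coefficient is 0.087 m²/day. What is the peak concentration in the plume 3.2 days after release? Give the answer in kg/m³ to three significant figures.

0.0127 kg/m³

The peak of an instantaneous 1D plume sits at x = vt; there the Gaussian factor is 1 and C_max = M/(n_e·A·√(4πDt)), where n_e·A is the pore area the mass is dissolved in.
√(4πDt) = √(4π × 0.087 × 3.2) = 1.870 m, so C_max = 1.8/(0.23 × 330 × 1.870) = 0.0127 kg/m³.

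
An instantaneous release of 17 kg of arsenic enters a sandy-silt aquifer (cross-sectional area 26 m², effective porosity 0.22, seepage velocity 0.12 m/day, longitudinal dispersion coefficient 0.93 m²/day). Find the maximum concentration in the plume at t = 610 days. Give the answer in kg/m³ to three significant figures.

0.0352 kg/m³

The peak of an instantaneous 1D plume sits at x = vt; there the Gaussian factor is 1 and C_max = M/(n_e·A·√(4πDt)), where n_e·A is the pore area the mass is dissolved in.
√(4πDt) = √(4π × 0.93 × 610) = 84.43 m, so C_max = 17/(0.22 × 26 × 84.43) = 0.0352 kg/m³.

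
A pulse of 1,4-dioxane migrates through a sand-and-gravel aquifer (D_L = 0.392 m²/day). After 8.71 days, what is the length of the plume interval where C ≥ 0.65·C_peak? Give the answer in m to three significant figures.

The plume is Gaussian with σ = √(2Dt) = √(2 × 0.392 × 8.71) = 2.613 m.
C/C_peak = exp(−Δx²/(2σ²)) = 0.65 ⇒ Δx = σ·√(−2 ln 0.65) = 2.613 × 0.9282 = 2.425 m.
Width = 2Δx = 4.85 m.

4.85 m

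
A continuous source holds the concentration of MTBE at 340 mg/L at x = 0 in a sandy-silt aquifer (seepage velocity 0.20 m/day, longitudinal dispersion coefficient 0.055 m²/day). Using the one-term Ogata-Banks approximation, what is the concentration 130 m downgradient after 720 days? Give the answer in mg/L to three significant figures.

For a continuous step input, C/C₀ ≈ ½·erfc((x−vt)/(2√(Dt))).
vt = 0.20 × 720 = 144 m and 2√(Dt) = 2√(0.055 × 720) = 12.59 m.
Argument (x−vt)/(2√(Dt)) = (130 − 144)/12.59 = -1.112; ½·erfc(-1.112) = 0.9421.
C = 340 × 0.9421 = 320 mg/L.

320 mg/L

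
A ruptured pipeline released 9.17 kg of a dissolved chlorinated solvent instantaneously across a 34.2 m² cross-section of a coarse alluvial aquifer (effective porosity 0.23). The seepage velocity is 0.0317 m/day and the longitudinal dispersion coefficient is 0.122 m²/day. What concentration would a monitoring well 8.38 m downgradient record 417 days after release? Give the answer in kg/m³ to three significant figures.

0.0411 kg/m³

For an instantaneous plane source, C(x,t) = M/(n_e·A·√(4πDt)) · exp(−(x−vt)²/(4Dt)), with n_e·A the pore (flow) area.
Plume center vt = 0.0317 × 417 = 13.2189 m, so the well at 8.38 m is 4.8389 m upgradient of the peak.
√(4πDt) = 25.28 m, giving peak height M/(n_e·A·√(4πDt)) = 9.17/(0.23 × 34.2 × 25.28) = 0.04611 kg/m³.
(x−vt)²/(4Dt) = (-4.8389)²/(4 × 0.122 × 417) = 0.1151; exp(−0.1151) = 0.8913.
C = 0.04611 × 0.8913 = 0.0411 kg/m³.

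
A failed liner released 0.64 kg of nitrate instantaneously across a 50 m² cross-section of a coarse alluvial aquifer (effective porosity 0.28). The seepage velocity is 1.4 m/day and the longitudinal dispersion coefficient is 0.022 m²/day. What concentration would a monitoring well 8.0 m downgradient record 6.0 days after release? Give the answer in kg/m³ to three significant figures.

0.0262 kg/m³

For an instantaneous plane source, C(x,t) = M/(n_e·A·√(4πDt)) · exp(−(x−vt)²/(4Dt)), with n_e·A the pore (flow) area.
Plume center vt = 1.4 × 6.0 = 8.4 m, so the well at 8.0 m is 0.4 m upgradient of the peak.
√(4πDt) = 1.288 m, giving peak height M/(n_e·A·√(4πDt)) = 0.64/(0.28 × 50 × 1.288) = 0.03549 kg/m³.
(x−vt)²/(4Dt) = (-0.4)²/(4 × 0.022 × 6.0) = 0.3030; exp(−0.3030) = 0.7386.
C = 0.03549 × 0.7386 = 0.0262 kg/m³.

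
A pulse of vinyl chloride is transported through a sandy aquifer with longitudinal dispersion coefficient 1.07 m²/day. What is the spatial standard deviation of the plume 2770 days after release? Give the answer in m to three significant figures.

77.0 m

Dispersive spreading gives a Gaussian with σ² = 2Dt; advection only shifts the center.
σ = √(2 × 1.07 × 2770) = 77.0 m.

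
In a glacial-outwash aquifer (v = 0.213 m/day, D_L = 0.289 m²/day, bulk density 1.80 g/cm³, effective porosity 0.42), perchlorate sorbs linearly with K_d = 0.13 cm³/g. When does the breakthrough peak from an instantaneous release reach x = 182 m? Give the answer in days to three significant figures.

Retardation factor R = 1 + ρ_b·K_d/n = 1 + 1.80 × 0.13/0.42 = 1.557.
Sorption retards both mechanisms: v_R = v/R = 0.1368 m/day, D_R = D/R = 0.1856 m²/day.
Peak time from v_R²t² + 2D_R t − x² = 0: t = (√(D_R² + v_R²x²) − D_R)/v_R².
√(D_R² + v_R²x²) = √(0.1856² + 0.1368² × 182²) = 24.90; v_R² = 0.01871.
t = (24.90 − 0.1856)/0.01871 = 1320 days.

1320 days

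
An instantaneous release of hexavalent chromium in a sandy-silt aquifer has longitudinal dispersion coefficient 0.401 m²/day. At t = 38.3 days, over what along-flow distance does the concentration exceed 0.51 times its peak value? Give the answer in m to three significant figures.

12.9 m

The plume is Gaussian with σ = √(2Dt) = √(2 × 0.401 × 38.3) = 5.542 m.
C/C_peak = exp(−Δx²/(2σ²)) = 0.51 ⇒ Δx = σ·√(−2 ln 0.51) = 5.542 × 1.160 = 6.429 m.
Width = 2Δx = 12.9 m.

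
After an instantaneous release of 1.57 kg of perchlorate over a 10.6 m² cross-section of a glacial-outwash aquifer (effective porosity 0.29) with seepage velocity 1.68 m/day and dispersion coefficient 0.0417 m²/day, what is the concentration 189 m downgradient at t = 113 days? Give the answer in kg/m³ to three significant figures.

For an instantaneous plane source, C(x,t) = M/(n_e·A·√(4πDt)) · exp(−(x−vt)²/(4Dt)), with n_e·A the pore (flow) area.
Plume center vt = 1.68 × 113 = 189.84 m, so the well at 189 m is 0.84 m upgradient of the peak.
√(4πDt) = 7.695 m, giving peak height M/(n_e·A·√(4πDt)) = 1.57/(0.29 × 10.6 × 7.695) = 0.06637 kg/m³.
(x−vt)²/(4Dt) = (-0.84)²/(4 × 0.0417 × 113) = 0.03744; exp(−0.03744) = 0.9633.
C = 0.06637 × 0.9633 = 0.0639 kg/m³.

0.0639 kg/m³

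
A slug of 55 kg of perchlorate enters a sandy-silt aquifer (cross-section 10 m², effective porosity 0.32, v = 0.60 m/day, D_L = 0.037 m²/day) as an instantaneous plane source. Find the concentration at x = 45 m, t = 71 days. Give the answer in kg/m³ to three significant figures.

1.73 kg/m³

For an instantaneous plane source, C(x,t) = M/(n_e·A·√(4πDt)) · exp(−(x−vt)²/(4Dt)), with n_e·A the pore (flow) area.
Plume center vt = 0.60 × 71 = 42.6 m, so the well at 45 m is 2.4 m downgradient of the peak.
√(4πDt) = 5.746 m, giving peak height M/(n_e·A·√(4πDt)) = 55/(0.32 × 10 × 5.746) = 2.991 kg/m³.
(x−vt)²/(4Dt) = (2.4)²/(4 × 0.037 × 71) = 0.5482; exp(−0.5482) = 0.5780.
C = 2.991 × 0.5780 = 1.73 kg/m³.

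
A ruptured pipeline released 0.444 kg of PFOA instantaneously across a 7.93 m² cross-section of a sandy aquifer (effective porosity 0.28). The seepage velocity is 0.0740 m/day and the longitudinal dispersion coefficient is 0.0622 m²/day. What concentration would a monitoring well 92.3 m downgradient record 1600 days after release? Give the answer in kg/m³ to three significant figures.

For an instantaneous plane source, C(x,t) = M/(n_e·A·√(4πDt)) · exp(−(x−vt)²/(4Dt)), with n_e·A the pore (flow) area.
Plume center vt = 0.0740 × 1600 = 118.4 m, so the well at 92.3 m is 26.1 m upgradient of the peak.
√(4πDt) = 35.36 m, giving peak height M/(n_e·A·√(4πDt)) = 0.444/(0.28 × 7.93 × 35.36) = 0.005655 kg/m³.
(x−vt)²/(4Dt) = (-26.1)²/(4 × 0.0622 × 1600) = 1.711; exp(−1.711) = 0.1807.
C = 0.005655 × 0.1807 = 0.00102 kg/m³.

0.00102 kg/m³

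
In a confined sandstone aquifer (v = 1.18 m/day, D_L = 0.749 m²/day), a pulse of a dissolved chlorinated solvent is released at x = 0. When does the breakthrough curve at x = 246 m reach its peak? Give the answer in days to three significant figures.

For the 1D instantaneous-source solution, setting ∂C/∂t = 0 at fixed x gives v²t² + 2Dt − x² = 0, so t = (√(D² + v²x²) − D)/v².
√(D² + v²x²) = √(0.749² + 1.18² × 246²) = 290.3; v² = 1.3924.
t = (290.3 − 0.749)/1.3924 = 208 days (vs. the pure-advection estimate x/v = 208 d).

208 days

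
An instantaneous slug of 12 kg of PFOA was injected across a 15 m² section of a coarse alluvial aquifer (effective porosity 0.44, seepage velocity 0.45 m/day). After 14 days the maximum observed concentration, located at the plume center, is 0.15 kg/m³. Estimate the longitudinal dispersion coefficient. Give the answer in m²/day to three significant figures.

0.835 m²/day

At the plume center C_max = M/(n_e·A·√(4πDt)), so D = M²/(4πt·(n_e·A·C_max)²).
n_e·A·C_max = 0.44 × 15 × 0.15 = 0.9900 kg/m.
D = 12²/(4π × 14 × 0.9900²) = 0.835 m²/day.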